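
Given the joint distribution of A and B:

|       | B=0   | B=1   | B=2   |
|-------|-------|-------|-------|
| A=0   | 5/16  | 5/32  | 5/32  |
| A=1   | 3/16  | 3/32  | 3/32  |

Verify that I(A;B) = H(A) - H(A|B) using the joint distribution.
Left side, from I(A;B) = H(A) + H(B) - H(A,B):
Marginal P(A) (row sums):
  P(A=0) = 5/16 + 5/32 + 5/32 = 5/8
  P(A=1) = 3/16 + 3/32 + 3/32 = 3/8
Marginal P(B) (column sums):
  P(B=0) = 5/16 + 3/16 = 1/2
  P(B=1) = 5/32 + 3/32 = 1/4
  P(B=2) = 5/32 + 3/32 = 1/4

H(A) = -[(5/8)·log₂(5/8) + (3/8)·log₂(3/8)]
  = 0.4238 + 0.5306
  = 0.9544 bits
H(B) = -[(1/2)·log₂(1/2) + (1/4)·log₂(1/4) + (1/4)·log₂(1/4)]
  = 0.5000 + 0.5000 + 0.5000
  = 1.5000 bits
H(A,B) = -[(5/16)·log₂(5/16) + (5/32)·log₂(5/32) + (5/32)·log₂(5/32) + (3/16)·log₂(3/16) + (3/32)·log₂(3/32) + (3/32)·log₂(3/32)]
  = 0.5244 + 0.4184 + 0.4184 + 0.4528 + 0.3202 + 0.3202
  = 2.4544 bits

I(A;B) = H(A) + H(B) - H(A,B)
  = 0.9544 + 1.5000 - 2.4544
  = 0.0000 bits

Right side, with H(A|B) computed directly from the conditional probabilities:
H(A|B) = -Σ P(A,B)·log₂ P(A|B), where P(A|B) = P(A,B) / P(B)
  (A=0,B=0): P(A|B) = (5/16)/(1/2) = 5/8;  -(5/16)·log₂(5/8) = 0.2119
  (A=0,B=1): P(A|B) = (5/32)/(1/4) = 5/8;  -(5/32)·log₂(5/8) = 0.1059
  (A=0,B=2): P(A|B) = (5/32)/(1/4) = 5/8;  -(5/32)·log₂(5/8) = 0.1059
  (A=1,B=0): P(A|B) = (3/16)/(1/2) = 3/8;  -(3/16)·log₂(3/8) = 0.2653
  (A=1,B=1): P(A|B) = (3/32)/(1/4) = 3/8;  -(3/32)·log₂(3/8) = 0.1327
  (A=1,B=2): P(A|B) = (3/32)/(1/4) = 3/8;  -(3/32)·log₂(3/8) = 0.1327
H(A|B) = 0.2119 + 0.1059 + 0.1059 + 0.2653 + 0.1327 + 0.1327
  = 0.9544 bits
H(A) - H(A|B) = 0.9544 - 0.9544 = 0.0000 bits

Both sides equal 0.0000 bits, so I(A;B) = H(A) - H(A|B) ✓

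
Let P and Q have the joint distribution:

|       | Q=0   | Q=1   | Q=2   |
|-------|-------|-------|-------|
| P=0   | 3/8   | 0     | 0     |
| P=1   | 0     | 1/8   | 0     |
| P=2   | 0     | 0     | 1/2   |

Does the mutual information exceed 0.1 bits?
Marginal P(P) (row sums):
  P(P=0) = 3/8 + 0 + 0 = 3/8
  P(P=1) = 0 + 1/8 + 0 = 1/8
  P(P=2) = 0 + 0 + 1/2 = 1/2
Marginal P(Q) (column sums):
  P(Q=0) = 3/8 + 0 + 0 = 3/8
  P(Q=1) = 0 + 1/8 + 0 = 1/8
  P(Q=2) = 0 + 0 + 1/2 = 1/2

H(P) = -[(3/8)·log₂(3/8) + (1/8)·log₂(1/8) + (1/2)·log₂(1/2)]
  = 0.5306 + 0.3750 + 0.5000
  = 1.4056 bits
H(Q) = -[(3/8)·log₂(3/8) + (1/8)·log₂(1/8) + (1/2)·log₂(1/2)]
  = 0.5306 + 0.3750 + 0.5000
  = 1.4056 bits
H(P,Q) = -[(3/8)·log₂(3/8) + (1/8)·log₂(1/8) + (1/2)·log₂(1/2)]
  = 0.5306 + 0.3750 + 0.5000
  = 1.4056 bits

I(P;Q) = H(P) + H(Q) - H(P,Q)
  = 1.4056 + 1.4056 - 1.4056
  = 1.4056 bits

Yes. I(P;Q) = 1.4056 bits, which is > 0.1 bits.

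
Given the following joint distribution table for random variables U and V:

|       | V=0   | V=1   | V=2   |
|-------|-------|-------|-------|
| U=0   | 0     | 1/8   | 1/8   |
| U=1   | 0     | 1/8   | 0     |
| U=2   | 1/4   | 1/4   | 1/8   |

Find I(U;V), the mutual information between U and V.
Marginal P(U) (row sums):
  P(U=0) = 0 + 1/8 + 1/8 = 1/4
  P(U=1) = 0 + 1/8 + 0 = 1/8
  P(U=2) = 1/4 + 1/4 + 1/8 = 5/8
Marginal P(V) (column sums):
  P(V=0) = 0 + 0 + 1/4 = 1/4
  P(V=1) = 1/8 + 1/8 + 1/4 = 1/2
  P(V=2) = 1/8 + 0 + 1/8 = 1/4

H(U) = -[(1/4)·log₂(1/4) + (1/8)·log₂(1/8) + (5/8)·log₂(5/8)]
  = 0.5000 + 0.3750 + 0.4238
  = 1.2988 bits
H(V) = -[(1/4)·log₂(1/4) + (1/2)·log₂(1/2) + (1/4)·log₂(1/4)]
  = 0.5000 + 0.5000 + 0.5000
  = 1.5000 bits
H(U,V) = -[(1/8)·log₂(1/8) + (1/8)·log₂(1/8) + (1/8)·log₂(1/8) + (1/4)·log₂(1/4) + (1/4)·log₂(1/4) + (1/8)·log₂(1/8)]
  = 0.3750 + 0.3750 + 0.3750 + 0.5000 + 0.5000 + 0.3750
  = 2.5000 bits

I(U;V) = H(U) + H(V) - H(U,V)
  = 1.2988 + 1.5000 - 2.5000
  = 0.2988 bits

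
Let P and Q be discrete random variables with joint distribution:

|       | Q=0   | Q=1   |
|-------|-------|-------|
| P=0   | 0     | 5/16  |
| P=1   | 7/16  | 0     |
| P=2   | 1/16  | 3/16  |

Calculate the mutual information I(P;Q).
Marginal P(P) (row sums):
  P(P=0) = 0 + 5/16 = 5/16
  P(P=1) = 7/16 + 0 = 7/16
  P(P=2) = 1/16 + 3/16 = 1/4
Marginal P(Q) (column sums):
  P(Q=0) = 0 + 7/16 + 1/16 = 1/2
  P(Q=1) = 5/16 + 0 + 3/16 = 1/2

H(P) = -[(5/16)·log₂(5/16) + (7/16)·log₂(7/16) + (1/4)·log₂(1/4)]
  = 0.5244 + 0.5218 + 0.5000
  = 1.5462 bits
H(Q) = -[(1/2)·log₂(1/2) + (1/2)·log₂(1/2)]
  = 0.5000 + 0.5000
  = 1.0000 bits
H(P,Q) = -[(5/16)·log₂(5/16) + (7/16)·log₂(7/16) + (1/16)·log₂(1/16) + (3/16)·log₂(3/16)]
  = 0.5244 + 0.5218 + 0.2500 + 0.4528
  = 1.7490 bits

I(P;Q) = H(P) + H(Q) - H(P,Q)
  = 1.5462 + 1.0000 - 1.7490
  = 0.7972 bits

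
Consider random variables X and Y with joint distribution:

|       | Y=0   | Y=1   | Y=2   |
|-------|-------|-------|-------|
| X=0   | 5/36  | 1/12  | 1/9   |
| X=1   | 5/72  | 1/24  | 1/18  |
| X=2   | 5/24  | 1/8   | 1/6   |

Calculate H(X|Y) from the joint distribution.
Marginal P(Y) (column sums):
  P(Y=0) = 5/36 + 5/72 + 5/24 = 5/12
  P(Y=1) = 1/12 + 1/24 + 1/8 = 1/4
  P(Y=2) = 1/9 + 1/18 + 1/6 = 1/3

H(X|Y) = -Σ P(X,Y)·log₂ P(X|Y), where P(X|Y) = P(X,Y) / P(Y)
  (X=0,Y=0): P(X|Y) = (5/36)/(5/12) = 1/3;  -(5/36)·log₂(1/3) = 0.2201
  (X=0,Y=1): P(X|Y) = (1/12)/(1/4) = 1/3;  -(1/12)·log₂(1/3) = 0.1321
  (X=0,Y=2): P(X|Y) = (1/9)/(1/3) = 1/3;  -(1/9)·log₂(1/3) = 0.1761
  (X=1,Y=0): P(X|Y) = (5/72)/(5/12) = 1/6;  -(5/72)·log₂(1/6) = 0.1795
  (X=1,Y=1): P(X|Y) = (1/24)/(1/4) = 1/6;  -(1/24)·log₂(1/6) = 0.1077
  (X=1,Y=2): P(X|Y) = (1/18)/(1/3) = 1/6;  -(1/18)·log₂(1/6) = 0.1436
  (X=2,Y=0): P(X|Y) = (5/24)/(5/12) = 1/2;  -(5/24)·log₂(1/2) = 0.2083
  (X=2,Y=1): P(X|Y) = (1/8)/(1/4) = 1/2;  -(1/8)·log₂(1/2) = 0.1250
  (X=2,Y=2): P(X|Y) = (1/6)/(1/3) = 1/2;  -(1/6)·log₂(1/2) = 0.1667
H(X|Y) = 0.2201 + 0.1321 + 0.1761 + 0.1795 + 0.1077 + 0.1436 + 0.2083 + 0.1250 + 0.1667
  = 1.4591 bits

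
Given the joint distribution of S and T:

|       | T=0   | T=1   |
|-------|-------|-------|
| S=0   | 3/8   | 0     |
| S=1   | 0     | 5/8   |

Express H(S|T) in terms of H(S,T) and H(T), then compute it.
H(S|T) = H(S,T) - H(T)

Marginal P(T) (column sums):
  P(T=0) = 3/8 + 0 = 3/8
  P(T=1) = 0 + 5/8 = 5/8

H(S,T) = -[(3/8)·log₂(3/8) + (5/8)·log₂(5/8)]
  = 0.5306 + 0.4238
  = 0.9544 bits
H(T) = -[(3/8)·log₂(3/8) + (5/8)·log₂(5/8)]
  = 0.5306 + 0.4238
  = 0.9544 bits

H(S|T) = 0.9544 - 0.9544 = 0.0000 bits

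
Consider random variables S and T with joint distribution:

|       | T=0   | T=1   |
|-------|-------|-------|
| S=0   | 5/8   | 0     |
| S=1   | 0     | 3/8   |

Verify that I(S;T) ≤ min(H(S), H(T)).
Marginal P(S) (row sums):
  P(S=0) = 5/8 + 0 = 5/8
  P(S=1) = 0 + 3/8 = 3/8
Marginal P(T) (column sums):
  P(T=0) = 5/8 + 0 = 5/8
  P(T=1) = 0 + 3/8 = 3/8

H(S) = -[(5/8)·log₂(5/8) + (3/8)·log₂(3/8)]
  = 0.4238 + 0.5306
  = 0.9544 bits
H(T) = -[(5/8)·log₂(5/8) + (3/8)·log₂(3/8)]
  = 0.4238 + 0.5306
  = 0.9544 bits
H(S,T) = -[(5/8)·log₂(5/8) + (3/8)·log₂(3/8)]
  = 0.4238 + 0.5306
  = 0.9544 bits

I(S;T) = H(S) + H(T) - H(S,T)
  = 0.9544 + 0.9544 - 0.9544
  = 0.9544 bits

min(H(S), H(T)) = min(0.9544, 0.9544) = 0.9544 bits
Since 0.9544 ≤ 0.9544, the bound is satisfied ✓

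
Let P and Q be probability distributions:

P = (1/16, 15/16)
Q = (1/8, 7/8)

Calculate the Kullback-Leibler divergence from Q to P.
D(P||Q) = Σ P(i) log₂(P(i)/Q(i))
  i=0: (1/16) × log₂((1/16)/(1/8)) = (1/16) × log₂(1/2) = -0.0625
  i=1: (15/16) × log₂((15/16)/(7/8)) = (15/16) × log₂(15/14) = 0.0933
D(P||Q) = -0.0625 + 0.0933
  = 0.0308 bits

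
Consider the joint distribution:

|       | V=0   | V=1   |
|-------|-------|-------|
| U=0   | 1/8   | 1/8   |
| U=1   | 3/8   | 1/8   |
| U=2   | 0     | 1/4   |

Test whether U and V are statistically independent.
Marginal P(U) (row sums):
  P(U=0) = 1/8 + 1/8 = 1/4
  P(U=1) = 3/8 + 1/8 = 1/2
  P(U=2) = 0 + 1/4 = 1/4
Marginal P(V) (column sums):
  P(V=0) = 1/8 + 3/8 + 0 = 1/2
  P(V=1) = 1/8 + 1/8 + 1/4 = 1/2

U and V are independent iff P(U=i,V=j) = P(U=i)·P(V=j) for every cell.
  P(U=1)·P(V=0) = 1/2 × 1/2 = 1/4, but P(U=1,V=0) = 3/8 ✗

No, U and V are not independent. Quantitatively, I(U;V) > 0:

H(U) = -[(1/4)·log₂(1/4) + (1/2)·log₂(1/2) + (1/4)·log₂(1/4)]
  = 0.5000 + 0.5000 + 0.5000
  = 1.5000 bits
H(V) = -[(1/2)·log₂(1/2) + (1/2)·log₂(1/2)]
  = 0.5000 + 0.5000
  = 1.0000 bits
H(U,V) = -[(1/8)·log₂(1/8) + (1/8)·log₂(1/8) + (3/8)·log₂(3/8) + (1/8)·log₂(1/8) + (1/4)·log₂(1/4)]
  = 0.3750 + 0.3750 + 0.5306 + 0.3750 + 0.5000
  = 2.1556 bits
I(U;V) = H(U) + H(V) - H(U,V) = 1.5000 + 1.0000 - 2.1556 = 0.3444 bits > 0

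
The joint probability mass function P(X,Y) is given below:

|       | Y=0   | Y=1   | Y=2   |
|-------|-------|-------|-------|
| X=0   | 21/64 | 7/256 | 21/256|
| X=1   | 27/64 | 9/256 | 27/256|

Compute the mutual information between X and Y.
Marginal P(X) (row sums):
  P(X=0) = 21/64 + 7/256 + 21/256 = 7/16
  P(X=1) = 27/64 + 9/256 + 27/256 = 9/16
Marginal P(Y) (column sums):
  P(Y=0) = 21/64 + 27/64 = 3/4
  P(Y=1) = 7/256 + 9/256 = 1/16
  P(Y=2) = 21/256 + 27/256 = 3/16

H(X) = -[(7/16)·log₂(7/16) + (9/16)·log₂(9/16)]
  = 0.5218 + 0.4669
  = 0.9887 bits
H(Y) = -[(3/4)·log₂(3/4) + (1/16)·log₂(1/16) + (3/16)·log₂(3/16)]
  = 0.3113 + 0.2500 + 0.4528
  = 1.0141 bits
H(X,Y) = -[(21/64)·log₂(21/64) + (7/256)·log₂(7/256) + (21/256)·log₂(21/256) + (27/64)·log₂(27/64) + (9/256)·log₂(9/256) + (27/256)·log₂(27/256)]
  = 0.5275 + 0.1420 + 0.2959 + 0.5253 + 0.1698 + 0.3423
  = 2.0028 bits

I(X;Y) = H(X) + H(Y) - H(X,Y)
  = 0.9887 + 1.0141 - 2.0028
  = 0.0000 bits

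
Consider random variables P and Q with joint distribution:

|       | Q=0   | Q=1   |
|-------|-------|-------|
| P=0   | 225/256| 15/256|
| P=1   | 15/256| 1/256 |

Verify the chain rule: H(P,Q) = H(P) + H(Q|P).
Left side:
H(P,Q) = -[(225/256)·log₂(225/256) + (15/256)·log₂(15/256) + (15/256)·log₂(15/256) + (1/256)·log₂(1/256)]
  = 0.1637 + 0.2398 + 0.2398 + 0.0313
  = 0.6746 bits

Right side:
Marginal P(P) (row sums):
  P(P=0) = 225/256 + 15/256 = 15/16
  P(P=1) = 15/256 + 1/256 = 1/16
H(P) = -[(15/16)·log₂(15/16) + (1/16)·log₂(1/16)]
  = 0.0873 + 0.2500
  = 0.3373 bits
H(Q|P) = -Σ P(P,Q)·log₂ P(Q|P), where P(Q|P) = P(P,Q) / P(P)
  (P=0,Q=0): P(Q|P) = (225/256)/(15/16) = 15/16;  -(225/256)·log₂(15/16) = 0.0818
  (P=0,Q=1): P(Q|P) = (15/256)/(15/16) = 1/16;  -(15/256)·log₂(1/16) = 0.2344
  (P=1,Q=0): P(Q|P) = (15/256)/(1/16) = 15/16;  -(15/256)·log₂(15/16) = 0.0055
  (P=1,Q=1): P(Q|P) = (1/256)/(1/16) = 1/16;  -(1/256)·log₂(1/16) = 0.0156
H(Q|P) = 0.0818 + 0.2344 + 0.0055 + 0.0156
  = 0.3373 bits
H(P) + H(Q|P) = 0.3373 + 0.3373 = 0.6746 bits

Both sides equal 0.6746 bits, so the chain rule holds ✓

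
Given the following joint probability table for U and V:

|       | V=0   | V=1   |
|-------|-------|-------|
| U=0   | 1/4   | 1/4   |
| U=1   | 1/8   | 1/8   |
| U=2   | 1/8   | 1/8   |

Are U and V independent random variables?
Marginal P(U) (row sums):
  P(U=0) = 1/4 + 1/4 = 1/2
  P(U=1) = 1/8 + 1/8 = 1/4
  P(U=2) = 1/8 + 1/8 = 1/4
Marginal P(V) (column sums):
  P(V=0) = 1/4 + 1/8 + 1/8 = 1/2
  P(V=1) = 1/4 + 1/8 + 1/8 = 1/2

U and V are independent iff P(U=i,V=j) = P(U=i)·P(V=j) for every cell.
  P(U=0)·P(V=0) = 1/2 × 1/2 = 1/4 = P(U=0,V=0) ✓
  P(U=0)·P(V=1) = 1/2 × 1/2 = 1/4 = P(U=0,V=1) ✓
  P(U=1)·P(V=0) = 1/4 × 1/2 = 1/8 = P(U=1,V=0) ✓
  P(U=1)·P(V=1) = 1/4 × 1/2 = 1/8 = P(U=1,V=1) ✓
  P(U=2)·P(V=0) = 1/4 × 1/2 = 1/8 = P(U=2,V=0) ✓
  P(U=2)·P(V=1) = 1/4 × 1/2 = 1/8 = P(U=2,V=1) ✓

Yes, U and V are independent: every cell factors, so I(U;V) = 0 bits.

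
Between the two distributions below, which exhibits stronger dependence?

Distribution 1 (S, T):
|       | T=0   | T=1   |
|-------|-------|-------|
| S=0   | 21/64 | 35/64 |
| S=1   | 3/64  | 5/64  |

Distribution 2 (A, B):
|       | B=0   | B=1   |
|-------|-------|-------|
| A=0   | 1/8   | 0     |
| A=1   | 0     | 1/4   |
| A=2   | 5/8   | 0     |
Distribution 1 (S, T):
Marginal P(S) (row sums):
  P(S=0) = 21/64 + 35/64 = 7/8
  P(S=1) = 3/64 + 5/64 = 1/8
Marginal P(T) (column sums):
  P(T=0) = 21/64 + 3/64 = 3/8
  P(T=1) = 35/64 + 5/64 = 5/8

H(S) = -[(7/8)·log₂(7/8) + (1/8)·log₂(1/8)]
  = 0.1686 + 0.3750
  = 0.5436 bits
H(T) = -[(3/8)·log₂(3/8) + (5/8)·log₂(5/8)]
  = 0.5306 + 0.4238
  = 0.9544 bits
H(S,T) = -[(21/64)·log₂(21/64) + (35/64)·log₂(35/64) + (3/64)·log₂(3/64) + (5/64)·log₂(5/64)]
  = 0.5275 + 0.4762 + 0.2070 + 0.2873
  = 1.4980 bits

I(S;T) = H(S) + H(T) - H(S,T)
  = 0.5436 + 0.9544 - 1.4980
  = 0.0000 bits

Distribution 2 (A, B):
Marginal P(A) (row sums):
  P(A=0) = 1/8 + 0 = 1/8
  P(A=1) = 0 + 1/4 = 1/4
  P(A=2) = 5/8 + 0 = 5/8
Marginal P(B) (column sums):
  P(B=0) = 1/8 + 0 + 5/8 = 3/4
  P(B=1) = 0 + 1/4 + 0 = 1/4

H(A) = -[(1/8)·log₂(1/8) + (1/4)·log₂(1/4) + (5/8)·log₂(5/8)]
  = 0.3750 + 0.5000 + 0.4238
  = 1.2988 bits
H(B) = -[(3/4)·log₂(3/4) + (1/4)·log₂(1/4)]
  = 0.3113 + 0.5000
  = 0.8113 bits
H(A,B) = -[(1/8)·log₂(1/8) + (1/4)·log₂(1/4) + (5/8)·log₂(5/8)]
  = 0.3750 + 0.5000 + 0.4238
  = 1.2988 bits

I(A;B) = H(A) + H(B) - H(A,B)
  = 1.2988 + 0.8113 - 1.2988
  = 0.8113 bits

I(A;B) = 0.8113 bits > I(S;T) = 0.0000 bits, so (A, B) has the higher mutual information (stronger dependence).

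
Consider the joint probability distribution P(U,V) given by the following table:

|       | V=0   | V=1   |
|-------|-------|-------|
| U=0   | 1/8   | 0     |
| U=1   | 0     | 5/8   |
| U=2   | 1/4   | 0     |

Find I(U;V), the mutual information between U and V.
Marginal P(U) (row sums):
  P(U=0) = 1/8 + 0 = 1/8
  P(U=1) = 0 + 5/8 = 5/8
  P(U=2) = 1/4 + 0 = 1/4
Marginal P(V) (column sums):
  P(V=0) = 1/8 + 0 + 1/4 = 3/8
  P(V=1) = 0 + 5/8 + 0 = 5/8

H(U) = -[(1/8)·log₂(1/8) + (5/8)·log₂(5/8) + (1/4)·log₂(1/4)]
  = 0.3750 + 0.4238 + 0.5000
  = 1.2988 bits
H(V) = -[(3/8)·log₂(3/8) + (5/8)·log₂(5/8)]
  = 0.5306 + 0.4238
  = 0.9544 bits
H(U,V) = -[(1/8)·log₂(1/8) + (5/8)·log₂(5/8) + (1/4)·log₂(1/4)]
  = 0.3750 + 0.4238 + 0.5000
  = 1.2988 bits

I(U;V) = H(U) + H(V) - H(U,V)
  = 1.2988 + 0.9544 - 1.2988
  = 0.9544 bits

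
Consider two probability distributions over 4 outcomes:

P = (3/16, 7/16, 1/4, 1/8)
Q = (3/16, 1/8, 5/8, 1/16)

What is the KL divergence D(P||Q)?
D(P||Q) = Σ P(i) log₂(P(i)/Q(i))
  i=0: (3/16) × log₂((3/16)/(3/16)) = (3/16) × log₂(1) = 0.0000
  i=1: (7/16) × log₂((7/16)/(1/8)) = (7/16) × log₂(7/2) = 0.7907
  i=2: (1/4) × log₂((1/4)/(5/8)) = (1/4) × log₂(2/5) = -0.3305
  i=3: (1/8) × log₂((1/8)/(1/16)) = (1/8) × log₂(2) = 0.1250
D(P||Q) = 0.0000 + 0.7907 - 0.3305 + 0.1250
  = 0.5852 bits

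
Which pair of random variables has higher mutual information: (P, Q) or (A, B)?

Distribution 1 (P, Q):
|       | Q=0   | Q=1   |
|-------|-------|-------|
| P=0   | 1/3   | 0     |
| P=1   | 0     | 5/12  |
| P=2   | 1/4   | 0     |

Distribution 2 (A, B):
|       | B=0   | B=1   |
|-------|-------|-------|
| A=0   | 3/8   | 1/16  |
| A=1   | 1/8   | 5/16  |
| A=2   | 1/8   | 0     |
Distribution 1 (P, Q):
Marginal P(P) (row sums):
  P(P=0) = 1/3 + 0 = 1/3
  P(P=1) = 0 + 5/12 = 5/12
  P(P=2) = 1/4 + 0 = 1/4
Marginal P(Q) (column sums):
  P(Q=0) = 1/3 + 0 + 1/4 = 7/12
  P(Q=1) = 0 + 5/12 + 0 = 5/12

H(P) = -[(1/3)·log₂(1/3) + (5/12)·log₂(5/12) + (1/4)·log₂(1/4)]
  = 0.5283 + 0.5263 + 0.5000
  = 1.5546 bits
H(Q) = -[(7/12)·log₂(7/12) + (5/12)·log₂(5/12)]
  = 0.4536 + 0.5263
  = 0.9799 bits
H(P,Q) = -[(1/3)·log₂(1/3) + (5/12)·log₂(5/12) + (1/4)·log₂(1/4)]
  = 0.5283 + 0.5263 + 0.5000
  = 1.5546 bits

I(P;Q) = H(P) + H(Q) - H(P,Q)
  = 1.5546 + 0.9799 - 1.5546
  = 0.9799 bits

Distribution 2 (A, B):
Marginal P(A) (row sums):
  P(A=0) = 3/8 + 1/16 = 7/16
  P(A=1) = 1/8 + 5/16 = 7/16
  P(A=2) = 1/8 + 0 = 1/8
Marginal P(B) (column sums):
  P(B=0) = 3/8 + 1/8 + 1/8 = 5/8
  P(B=1) = 1/16 + 5/16 + 0 = 3/8

H(A) = -[(7/16)·log₂(7/16) + (7/16)·log₂(7/16) + (1/8)·log₂(1/8)]
  = 0.5218 + 0.5218 + 0.3750
  = 1.4186 bits
H(B) = -[(5/8)·log₂(5/8) + (3/8)·log₂(3/8)]
  = 0.4238 + 0.5306
  = 0.9544 bits
H(A,B) = -[(3/8)·log₂(3/8) + (1/16)·log₂(1/16) + (1/8)·log₂(1/8) + (5/16)·log₂(5/16) + (1/8)·log₂(1/8)]
  = 0.5306 + 0.2500 + 0.3750 + 0.5244 + 0.3750
  = 2.0550 bits

I(A;B) = H(A) + H(B) - H(A,B)
  = 1.4186 + 0.9544 - 2.0550
  = 0.3180 bits

I(P;Q) = 0.9799 bits > I(A;B) = 0.3180 bits, so (P, Q) has the higher mutual information (stronger dependence).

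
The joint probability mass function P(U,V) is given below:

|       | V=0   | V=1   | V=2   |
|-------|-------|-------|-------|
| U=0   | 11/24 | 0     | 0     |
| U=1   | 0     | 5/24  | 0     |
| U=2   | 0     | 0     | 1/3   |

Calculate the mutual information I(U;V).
Marginal P(U) (row sums):
  P(U=0) = 11/24 + 0 + 0 = 11/24
  P(U=1) = 0 + 5/24 + 0 = 5/24
  P(U=2) = 0 + 0 + 1/3 = 1/3
Marginal P(V) (column sums):
  P(V=0) = 11/24 + 0 + 0 = 11/24
  P(V=1) = 0 + 5/24 + 0 = 5/24
  P(V=2) = 0 + 0 + 1/3 = 1/3

H(U) = -[(11/24)·log₂(11/24) + (5/24)·log₂(5/24) + (1/3)·log₂(1/3)]
  = 0.5159 + 0.4715 + 0.5283
  = 1.5157 bits
H(V) = -[(11/24)·log₂(11/24) + (5/24)·log₂(5/24) + (1/3)·log₂(1/3)]
  = 0.5159 + 0.4715 + 0.5283
  = 1.5157 bits
H(U,V) = -[(11/24)·log₂(11/24) + (5/24)·log₂(5/24) + (1/3)·log₂(1/3)]
  = 0.5159 + 0.4715 + 0.5283
  = 1.5157 bits

I(U;V) = H(U) + H(V) - H(U,V)
  = 1.5157 + 1.5157 - 1.5157
  = 1.5157 bits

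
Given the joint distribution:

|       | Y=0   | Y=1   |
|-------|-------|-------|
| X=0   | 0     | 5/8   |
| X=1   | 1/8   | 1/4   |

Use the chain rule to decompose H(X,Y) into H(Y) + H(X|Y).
By the chain rule: H(X,Y) = H(Y) + H(X|Y)

Marginal P(Y) (column sums):
  P(Y=0) = 0 + 1/8 = 1/8
  P(Y=1) = 5/8 + 1/4 = 7/8
H(Y) = -[(1/8)·log₂(1/8) + (7/8)·log₂(7/8)]
  = 0.3750 + 0.1686
  = 0.5436 bits
H(X|Y) = -Σ P(X,Y)·log₂ P(X|Y), where P(X|Y) = P(X,Y) / P(Y)
  (cells with P(X,Y) = 0 contribute 0)
  (X=0,Y=1): P(X|Y) = (5/8)/(7/8) = 5/7;  -(5/8)·log₂(5/7) = 0.3034
  (X=1,Y=0): P(X|Y) = (1/8)/(1/8) = 1;  -(1/8)·log₂(1) = 0.0000
  (X=1,Y=1): P(X|Y) = (1/4)/(7/8) = 2/7;  -(1/4)·log₂(2/7) = 0.4518
H(X|Y) = 0.3034 + 0.0000 + 0.4518
  = 0.7552 bits

H(X,Y) = H(Y) + H(X|Y) = 0.5436 + 0.7552 = 1.2988 bits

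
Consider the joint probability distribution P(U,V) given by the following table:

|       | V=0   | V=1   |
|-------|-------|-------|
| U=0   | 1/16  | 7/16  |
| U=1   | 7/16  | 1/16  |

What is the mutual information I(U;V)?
Marginal P(U) (row sums):
  P(U=0) = 1/16 + 7/16 = 1/2
  P(U=1) = 7/16 + 1/16 = 1/2
Marginal P(V) (column sums):
  P(V=0) = 1/16 + 7/16 = 1/2
  P(V=1) = 7/16 + 1/16 = 1/2

H(U) = -[(1/2)·log₂(1/2) + (1/2)·log₂(1/2)]
  = 0.5000 + 0.5000
  = 1.0000 bits
H(V) = -[(1/2)·log₂(1/2) + (1/2)·log₂(1/2)]
  = 0.5000 + 0.5000
  = 1.0000 bits
H(U,V) = -[(1/16)·log₂(1/16) + (7/16)·log₂(7/16) + (7/16)·log₂(7/16) + (1/16)·log₂(1/16)]
  = 0.2500 + 0.5218 + 0.5218 + 0.2500
  = 1.5436 bits

I(U;V) = H(U) + H(V) - H(U,V)
  = 1.0000 + 1.0000 - 1.5436
  = 0.4564 bits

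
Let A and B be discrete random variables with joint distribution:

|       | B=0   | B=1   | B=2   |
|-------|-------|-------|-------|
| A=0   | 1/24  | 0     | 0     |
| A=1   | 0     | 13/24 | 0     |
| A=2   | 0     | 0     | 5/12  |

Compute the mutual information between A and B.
Marginal P(A) (row sums):
  P(A=0) = 1/24 + 0 + 0 = 1/24
  P(A=1) = 0 + 13/24 + 0 = 13/24
  P(A=2) = 0 + 0 + 5/12 = 5/12
Marginal P(B) (column sums):
  P(B=0) = 1/24 + 0 + 0 = 1/24
  P(B=1) = 0 + 13/24 + 0 = 13/24
  P(B=2) = 0 + 0 + 5/12 = 5/12

H(A) = -[(1/24)·log₂(1/24) + (13/24)·log₂(13/24) + (5/12)·log₂(5/12)]
  = 0.1910 + 0.4791 + 0.5263
  = 1.1964 bits
H(B) = -[(1/24)·log₂(1/24) + (13/24)·log₂(13/24) + (5/12)·log₂(5/12)]
  = 0.1910 + 0.4791 + 0.5263
  = 1.1964 bits
H(A,B) = -[(1/24)·log₂(1/24) + (13/24)·log₂(13/24) + (5/12)·log₂(5/12)]
  = 0.1910 + 0.4791 + 0.5263
  = 1.1964 bits

I(A;B) = H(A) + H(B) - H(A,B)
  = 1.1964 + 1.1964 - 1.1964
  = 1.1964 bits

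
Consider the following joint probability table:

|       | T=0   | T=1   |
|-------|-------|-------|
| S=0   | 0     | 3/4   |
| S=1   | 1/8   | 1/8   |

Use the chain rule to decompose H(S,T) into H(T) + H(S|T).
By the chain rule: H(S,T) = H(T) + H(S|T)

Marginal P(T) (column sums):
  P(T=0) = 0 + 1/8 = 1/8
  P(T=1) = 3/4 + 1/8 = 7/8
H(T) = -[(1/8)·log₂(1/8) + (7/8)·log₂(7/8)]
  = 0.3750 + 0.1686
  = 0.5436 bits
H(S|T) = -Σ P(S,T)·log₂ P(S|T), where P(S|T) = P(S,T) / P(T)
  (cells with P(S,T) = 0 contribute 0)
  (S=0,T=1): P(S|T) = (3/4)/(7/8) = 6/7;  -(3/4)·log₂(6/7) = 0.1668
  (S=1,T=0): P(S|T) = (1/8)/(1/8) = 1;  -(1/8)·log₂(1) = 0.0000
  (S=1,T=1): P(S|T) = (1/8)/(7/8) = 1/7;  -(1/8)·log₂(1/7) = 0.3509
H(S|T) = 0.1668 + 0.0000 + 0.3509
  = 0.5177 bits

H(S,T) = H(T) + H(S|T) = 0.5436 + 0.5177 = 1.0613 bits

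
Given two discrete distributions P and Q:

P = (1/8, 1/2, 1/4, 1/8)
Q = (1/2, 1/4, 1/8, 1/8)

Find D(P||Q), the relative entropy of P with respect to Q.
D(P||Q) = Σ P(i) log₂(P(i)/Q(i))
  i=0: (1/8) × log₂((1/8)/(1/2)) = (1/8) × log₂(1/4) = -0.2500
  i=1: (1/2) × log₂((1/2)/(1/4)) = (1/2) × log₂(2) = 0.5000
  i=2: (1/4) × log₂((1/4)/(1/8)) = (1/4) × log₂(2) = 0.2500
  i=3: (1/8) × log₂((1/8)/(1/8)) = (1/8) × log₂(1) = 0.0000
D(P||Q) = -0.2500 + 0.5000 + 0.2500 + 0.0000
  = 0.5000 bits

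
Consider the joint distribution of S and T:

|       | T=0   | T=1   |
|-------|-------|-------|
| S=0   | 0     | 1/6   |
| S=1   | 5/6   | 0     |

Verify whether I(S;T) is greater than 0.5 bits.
Marginal P(S) (row sums):
  P(S=0) = 0 + 1/6 = 1/6
  P(S=1) = 5/6 + 0 = 5/6
Marginal P(T) (column sums):
  P(T=0) = 0 + 5/6 = 5/6
  P(T=1) = 1/6 + 0 = 1/6

H(S) = -[(1/6)·log₂(1/6) + (5/6)·log₂(5/6)]
  = 0.4308 + 0.2192
  = 0.6500 bits
H(T) = -[(5/6)·log₂(5/6) + (1/6)·log₂(1/6)]
  = 0.2192 + 0.4308
  = 0.6500 bits
H(S,T) = -[(1/6)·log₂(1/6) + (5/6)·log₂(5/6)]
  = 0.4308 + 0.2192
  = 0.6500 bits

I(S;T) = H(S) + H(T) - H(S,T)
  = 0.6500 + 0.6500 - 0.6500
  = 0.6500 bits

Yes. I(S;T) = 0.6500 bits, which is > 0.5 bits.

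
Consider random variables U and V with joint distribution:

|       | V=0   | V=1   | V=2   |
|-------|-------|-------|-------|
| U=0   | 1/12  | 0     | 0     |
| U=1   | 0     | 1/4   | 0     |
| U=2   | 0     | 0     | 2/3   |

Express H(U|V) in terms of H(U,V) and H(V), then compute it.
H(U|V) = H(U,V) - H(V)

Marginal P(V) (column sums):
  P(V=0) = 1/12 + 0 + 0 = 1/12
  P(V=1) = 0 + 1/4 + 0 = 1/4
  P(V=2) = 0 + 0 + 2/3 = 2/3

H(U,V) = -[(1/12)·log₂(1/12) + (1/4)·log₂(1/4) + (2/3)·log₂(2/3)]
  = 0.2987 + 0.5000 + 0.3900
  = 1.1887 bits
H(V) = -[(1/12)·log₂(1/12) + (1/4)·log₂(1/4) + (2/3)·log₂(2/3)]
  = 0.2987 + 0.5000 + 0.3900
  = 1.1887 bits

H(U|V) = 1.1887 - 1.1887 = 0.0000 bits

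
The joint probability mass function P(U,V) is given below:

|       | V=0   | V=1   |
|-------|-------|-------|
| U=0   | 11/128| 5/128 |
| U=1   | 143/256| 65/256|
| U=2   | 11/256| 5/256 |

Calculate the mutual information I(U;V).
Marginal P(U) (row sums):
  P(U=0) = 11/128 + 5/128 = 1/8
  P(U=1) = 143/256 + 65/256 = 13/16
  P(U=2) = 11/256 + 5/256 = 1/16
Marginal P(V) (column sums):
  P(V=0) = 11/128 + 143/256 + 11/256 = 11/16
  P(V=1) = 5/128 + 65/256 + 5/256 = 5/16

H(U) = -[(1/8)·log₂(1/8) + (13/16)·log₂(13/16) + (1/16)·log₂(1/16)]
  = 0.3750 + 0.2434 + 0.2500
  = 0.8684 bits
H(V) = -[(11/16)·log₂(11/16) + (5/16)·log₂(5/16)]
  = 0.3716 + 0.5244
  = 0.8960 bits
H(U,V) = -[(11/128)·log₂(11/128) + (5/128)·log₂(5/128) + (143/256)·log₂(143/256) + (65/256)·log₂(65/256) + (11/256)·log₂(11/256) + (5/256)·log₂(5/256)]
  = 0.3043 + 0.1827 + 0.4693 + 0.5021 + 0.1951 + 0.1109
  = 1.7644 bits

I(U;V) = H(U) + H(V) - H(U,V)
  = 0.8684 + 0.8960 - 1.7644
  = 0.0000 bits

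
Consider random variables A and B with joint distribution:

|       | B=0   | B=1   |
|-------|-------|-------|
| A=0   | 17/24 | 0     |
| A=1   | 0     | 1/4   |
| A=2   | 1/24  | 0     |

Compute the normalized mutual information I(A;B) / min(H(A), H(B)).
Marginal P(A) (row sums):
  P(A=0) = 17/24 + 0 = 17/24
  P(A=1) = 0 + 1/4 = 1/4
  P(A=2) = 1/24 + 0 = 1/24
Marginal P(B) (column sums):
  P(B=0) = 17/24 + 0 + 1/24 = 3/4
  P(B=1) = 0 + 1/4 + 0 = 1/4

H(A) = -[(17/24)·log₂(17/24) + (1/4)·log₂(1/4) + (1/24)·log₂(1/24)]
  = 0.3524 + 0.5000 + 0.1910
  = 1.0434 bits
H(B) = -[(3/4)·log₂(3/4) + (1/4)·log₂(1/4)]
  = 0.3113 + 0.5000
  = 0.8113 bits
H(A,B) = -[(17/24)·log₂(17/24) + (1/4)·log₂(1/4) + (1/24)·log₂(1/24)]
  = 0.3524 + 0.5000 + 0.1910
  = 1.0434 bits

I(A;B) = H(A) + H(B) - H(A,B)
  = 1.0434 + 0.8113 - 1.0434
  = 0.8113 bits

min(H(A), H(B)) = min(1.0434, 0.8113) = 0.8113 bits
Normalized MI = 0.8113 / 0.8113 = 1.0000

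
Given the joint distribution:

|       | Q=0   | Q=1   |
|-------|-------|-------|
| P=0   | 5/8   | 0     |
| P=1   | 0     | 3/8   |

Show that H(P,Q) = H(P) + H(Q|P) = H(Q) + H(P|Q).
Marginal P(P) (row sums):
  P(P=0) = 5/8 + 0 = 5/8
  P(P=1) = 0 + 3/8 = 3/8
Marginal P(Q) (column sums):
  P(Q=0) = 5/8 + 0 = 5/8
  P(Q=1) = 0 + 3/8 = 3/8

Decomposition 1: H(P) + H(Q|P)
H(P) = -[(5/8)·log₂(5/8) + (3/8)·log₂(3/8)]
  = 0.4238 + 0.5306
  = 0.9544 bits
H(Q|P) = -Σ P(P,Q)·log₂ P(Q|P), where P(Q|P) = P(P,Q) / P(P)
  (cells with P(P,Q) = 0 contribute 0)
  (P=0,Q=0): P(Q|P) = (5/8)/(5/8) = 1;  -(5/8)·log₂(1) = 0.0000
  (P=1,Q=1): P(Q|P) = (3/8)/(3/8) = 1;  -(3/8)·log₂(1) = 0.0000
H(Q|P) = 0.0000 + 0.0000
  = 0.0000 bits
H(P) + H(Q|P) = 0.9544 + 0.0000 = 0.9544 bits

Decomposition 2: H(Q) + H(P|Q)
H(Q) = -[(5/8)·log₂(5/8) + (3/8)·log₂(3/8)]
  = 0.4238 + 0.5306
  = 0.9544 bits
H(P|Q) = -Σ P(P,Q)·log₂ P(P|Q), where P(P|Q) = P(P,Q) / P(Q)
  (cells with P(P,Q) = 0 contribute 0)
  (P=0,Q=0): P(P|Q) = (5/8)/(5/8) = 1;  -(5/8)·log₂(1) = 0.0000
  (P=1,Q=1): P(P|Q) = (3/8)/(3/8) = 1;  -(3/8)·log₂(1) = 0.0000
H(P|Q) = 0.0000 + 0.0000
  = 0.0000 bits
H(Q) + H(P|Q) = 0.9544 + 0.0000 = 0.9544 bits

Direct computation of the joint entropy:
H(P,Q) = -[(5/8)·log₂(5/8) + (3/8)·log₂(3/8)]
  = 0.4238 + 0.5306
  = 0.9544 bits

All three agree: H(P,Q) = 0.9544 bits ✓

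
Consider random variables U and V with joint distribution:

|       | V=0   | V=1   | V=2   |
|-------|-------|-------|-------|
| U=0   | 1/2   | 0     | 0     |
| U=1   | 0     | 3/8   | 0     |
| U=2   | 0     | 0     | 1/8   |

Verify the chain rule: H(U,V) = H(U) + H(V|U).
Left side:
H(U,V) = -[(1/2)·log₂(1/2) + (3/8)·log₂(3/8) + (1/8)·log₂(1/8)]
  = 0.5000 + 0.5306 + 0.3750
  = 1.4056 bits

Right side:
Marginal P(U) (row sums):
  P(U=0) = 1/2 + 0 + 0 = 1/2
  P(U=1) = 0 + 3/8 + 0 = 3/8
  P(U=2) = 0 + 0 + 1/8 = 1/8
H(U) = -[(1/2)·log₂(1/2) + (3/8)·log₂(3/8) + (1/8)·log₂(1/8)]
  = 0.5000 + 0.5306 + 0.3750
  = 1.4056 bits
H(V|U) = -Σ P(U,V)·log₂ P(V|U), where P(V|U) = P(U,V) / P(U)
  (cells with P(U,V) = 0 contribute 0)
  (U=0,V=0): P(V|U) = (1/2)/(1/2) = 1;  -(1/2)·log₂(1) = 0.0000
  (U=1,V=1): P(V|U) = (3/8)/(3/8) = 1;  -(3/8)·log₂(1) = 0.0000
  (U=2,V=2): P(V|U) = (1/8)/(1/8) = 1;  -(1/8)·log₂(1) = 0.0000
H(V|U) = 0.0000 + 0.0000 + 0.0000
  = 0.0000 bits
H(U) + H(V|U) = 1.4056 + 0.0000 = 1.4056 bits

Both sides equal 1.4056 bits, so the chain rule holds ✓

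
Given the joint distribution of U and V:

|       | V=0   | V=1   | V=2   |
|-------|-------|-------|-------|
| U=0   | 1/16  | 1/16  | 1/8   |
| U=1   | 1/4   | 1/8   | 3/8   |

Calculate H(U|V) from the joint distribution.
Marginal P(V) (column sums):
  P(V=0) = 1/16 + 1/4 = 5/16
  P(V=1) = 1/16 + 1/8 = 3/16
  P(V=2) = 1/8 + 3/8 = 1/2

H(U|V) = -Σ P(U,V)·log₂ P(U|V), where P(U|V) = P(U,V) / P(V)
  (U=0,V=0): P(U|V) = (1/16)/(5/16) = 1/5;  -(1/16)·log₂(1/5) = 0.1451
  (U=0,V=1): P(U|V) = (1/16)/(3/16) = 1/3;  -(1/16)·log₂(1/3) = 0.0991
  (U=0,V=2): P(U|V) = (1/8)/(1/2) = 1/4;  -(1/8)·log₂(1/4) = 0.2500
  (U=1,V=0): P(U|V) = (1/4)/(5/16) = 4/5;  -(1/4)·log₂(4/5) = 0.0805
  (U=1,V=1): P(U|V) = (1/8)/(3/16) = 2/3;  -(1/8)·log₂(2/3) = 0.0731
  (U=1,V=2): P(U|V) = (3/8)/(1/2) = 3/4;  -(3/8)·log₂(3/4) = 0.1556
H(U|V) = 0.1451 + 0.0991 + 0.2500 + 0.0805 + 0.0731 + 0.1556
  = 0.8034 bits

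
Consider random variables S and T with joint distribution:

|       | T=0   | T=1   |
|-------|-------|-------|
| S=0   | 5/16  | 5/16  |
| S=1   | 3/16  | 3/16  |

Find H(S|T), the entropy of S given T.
Marginal P(T) (column sums):
  P(T=0) = 5/16 + 3/16 = 1/2
  P(T=1) = 5/16 + 3/16 = 1/2

H(S|T) = -Σ P(S,T)·log₂ P(S|T), where P(S|T) = P(S,T) / P(T)
  (S=0,T=0): P(S|T) = (5/16)/(1/2) = 5/8;  -(5/16)·log₂(5/8) = 0.2119
  (S=0,T=1): P(S|T) = (5/16)/(1/2) = 5/8;  -(5/16)·log₂(5/8) = 0.2119
  (S=1,T=0): P(S|T) = (3/16)/(1/2) = 3/8;  -(3/16)·log₂(3/8) = 0.2653
  (S=1,T=1): P(S|T) = (3/16)/(1/2) = 3/8;  -(3/16)·log₂(3/8) = 0.2653
H(S|T) = 0.2119 + 0.2119 + 0.2653 + 0.2653
  = 0.9544 bits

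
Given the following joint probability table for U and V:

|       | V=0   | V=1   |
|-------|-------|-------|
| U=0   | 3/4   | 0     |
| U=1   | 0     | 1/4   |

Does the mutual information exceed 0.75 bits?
Marginal P(U) (row sums):
  P(U=0) = 3/4 + 0 = 3/4
  P(U=1) = 0 + 1/4 = 1/4
Marginal P(V) (column sums):
  P(V=0) = 3/4 + 0 = 3/4
  P(V=1) = 0 + 1/4 = 1/4

H(U) = -[(3/4)·log₂(3/4) + (1/4)·log₂(1/4)]
  = 0.3113 + 0.5000
  = 0.8113 bits
H(V) = -[(3/4)·log₂(3/4) + (1/4)·log₂(1/4)]
  = 0.3113 + 0.5000
  = 0.8113 bits
H(U,V) = -[(3/4)·log₂(3/4) + (1/4)·log₂(1/4)]
  = 0.3113 + 0.5000
  = 0.8113 bits

I(U;V) = H(U) + H(V) - H(U,V)
  = 0.8113 + 0.8113 - 0.8113
  = 0.8113 bits

Yes. I(U;V) = 0.8113 bits, which is > 0.75 bits.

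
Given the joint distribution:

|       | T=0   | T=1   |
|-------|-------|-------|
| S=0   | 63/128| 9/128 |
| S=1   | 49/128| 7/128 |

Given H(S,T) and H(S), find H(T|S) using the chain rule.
From the chain rule: H(S,T) = H(S) + H(T|S)
Therefore: H(T|S) = H(S,T) - H(S)

H(S,T) = -[(63/128)·log₂(63/128) + (9/128)·log₂(9/128) + (49/128)·log₂(49/128) + (7/128)·log₂(7/128)]
  = 0.5034 + 0.2693 + 0.5303 + 0.2293
  = 1.5323 bits
Marginal P(S) (row sums):
  P(S=0) = 63/128 + 9/128 = 9/16
  P(S=1) = 49/128 + 7/128 = 7/16
H(S) = -[(9/16)·log₂(9/16) + (7/16)·log₂(7/16)]
  = 0.4669 + 0.5218
  = 0.9887 bits

H(T|S) = 1.5323 - 0.9887 = 0.5436 bits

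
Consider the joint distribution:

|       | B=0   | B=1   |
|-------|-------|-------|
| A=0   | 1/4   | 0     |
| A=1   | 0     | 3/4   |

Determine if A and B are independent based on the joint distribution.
Marginal P(A) (row sums):
  P(A=0) = 1/4 + 0 = 1/4
  P(A=1) = 0 + 3/4 = 3/4
Marginal P(B) (column sums):
  P(B=0) = 1/4 + 0 = 1/4
  P(B=1) = 0 + 3/4 = 3/4

A and B are independent iff P(A=i,B=j) = P(A=i)·P(B=j) for every cell.
  P(A=0)·P(B=0) = 1/4 × 1/4 = 1/16, but P(A=0,B=0) = 1/4 ✗

No, A and B are not independent. Quantitatively, I(A;B) > 0:

H(A) = -[(1/4)·log₂(1/4) + (3/4)·log₂(3/4)]
  = 0.5000 + 0.3113
  = 0.8113 bits
H(B) = -[(1/4)·log₂(1/4) + (3/4)·log₂(3/4)]
  = 0.5000 + 0.3113
  = 0.8113 bits
H(A,B) = -[(1/4)·log₂(1/4) + (3/4)·log₂(3/4)]
  = 0.5000 + 0.3113
  = 0.8113 bits
I(A;B) = H(A) + H(B) - H(A,B) = 0.8113 + 0.8113 - 0.8113 = 0.8113 bits > 0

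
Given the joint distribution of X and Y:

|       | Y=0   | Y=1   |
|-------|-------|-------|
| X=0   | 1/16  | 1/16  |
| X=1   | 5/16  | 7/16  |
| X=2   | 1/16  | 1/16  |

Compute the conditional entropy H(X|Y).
Marginal P(Y) (column sums):
  P(Y=0) = 1/16 + 5/16 + 1/16 = 7/16
  P(Y=1) = 1/16 + 7/16 + 1/16 = 9/16

H(X|Y) = -Σ P(X,Y)·log₂ P(X|Y), where P(X|Y) = P(X,Y) / P(Y)
  (X=0,Y=0): P(X|Y) = (1/16)/(7/16) = 1/7;  -(1/16)·log₂(1/7) = 0.1755
  (X=0,Y=1): P(X|Y) = (1/16)/(9/16) = 1/9;  -(1/16)·log₂(1/9) = 0.1981
  (X=1,Y=0): P(X|Y) = (5/16)/(7/16) = 5/7;  -(5/16)·log₂(5/7) = 0.1517
  (X=1,Y=1): P(X|Y) = (7/16)/(9/16) = 7/9;  -(7/16)·log₂(7/9) = 0.1586
  (X=2,Y=0): P(X|Y) = (1/16)/(7/16) = 1/7;  -(1/16)·log₂(1/7) = 0.1755
  (X=2,Y=1): P(X|Y) = (1/16)/(9/16) = 1/9;  -(1/16)·log₂(1/9) = 0.1981
H(X|Y) = 0.1755 + 0.1981 + 0.1517 + 0.1586 + 0.1755 + 0.1981
  = 1.0575 bits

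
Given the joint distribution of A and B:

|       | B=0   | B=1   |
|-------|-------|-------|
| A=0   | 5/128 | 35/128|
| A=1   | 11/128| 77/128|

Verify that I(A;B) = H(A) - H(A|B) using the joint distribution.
Left side, from I(A;B) = H(A) + H(B) - H(A,B):
Marginal P(A) (row sums):
  P(A=0) = 5/128 + 35/128 = 5/16
  P(A=1) = 11/128 + 77/128 = 11/16
Marginal P(B) (column sums):
  P(B=0) = 5/128 + 11/128 = 1/8
  P(B=1) = 35/128 + 77/128 = 7/8

H(A) = -[(5/16)·log₂(5/16) + (11/16)·log₂(11/16)]
  = 0.5244 + 0.3716
  = 0.8960 bits
H(B) = -[(1/8)·log₂(1/8) + (7/8)·log₂(7/8)]
  = 0.3750 + 0.1686
  = 0.5436 bits
H(A,B) = -[(5/128)·log₂(5/128) + (35/128)·log₂(35/128) + (11/128)·log₂(11/128) + (77/128)·log₂(77/128)]
  = 0.1827 + 0.5115 + 0.3043 + 0.4411
  = 1.4396 bits

I(A;B) = H(A) + H(B) - H(A,B)
  = 0.8960 + 0.5436 - 1.4396
  = 0.0000 bits

Right side, with H(A|B) computed directly from the conditional probabilities:
H(A|B) = -Σ P(A,B)·log₂ P(A|B), where P(A|B) = P(A,B) / P(B)
  (A=0,B=0): P(A|B) = (5/128)/(1/8) = 5/16;  -(5/128)·log₂(5/16) = 0.0655
  (A=0,B=1): P(A|B) = (35/128)/(7/8) = 5/16;  -(35/128)·log₂(5/16) = 0.4588
  (A=1,B=0): P(A|B) = (11/128)/(1/8) = 11/16;  -(11/128)·log₂(11/16) = 0.0465
  (A=1,B=1): P(A|B) = (77/128)/(7/8) = 11/16;  -(77/128)·log₂(11/16) = 0.3252
H(A|B) = 0.0655 + 0.4588 + 0.0465 + 0.3252
  = 0.8960 bits
H(A) - H(A|B) = 0.8960 - 0.8960 = 0.0000 bits

Both sides equal 0.0000 bits, so I(A;B) = H(A) - H(A|B) ✓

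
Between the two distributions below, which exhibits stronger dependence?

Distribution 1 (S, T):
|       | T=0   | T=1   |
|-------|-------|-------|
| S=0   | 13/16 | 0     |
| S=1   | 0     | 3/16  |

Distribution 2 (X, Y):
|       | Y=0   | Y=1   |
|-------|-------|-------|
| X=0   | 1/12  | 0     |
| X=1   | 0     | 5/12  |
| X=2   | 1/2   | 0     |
Distribution 1 (S, T):
Marginal P(S) (row sums):
  P(S=0) = 13/16 + 0 = 13/16
  P(S=1) = 0 + 3/16 = 3/16
Marginal P(T) (column sums):
  P(T=0) = 13/16 + 0 = 13/16
  P(T=1) = 0 + 3/16 = 3/16

H(S) = -[(13/16)·log₂(13/16) + (3/16)·log₂(3/16)]
  = 0.2434 + 0.4528
  = 0.6962 bits
H(T) = -[(13/16)·log₂(13/16) + (3/16)·log₂(3/16)]
  = 0.2434 + 0.4528
  = 0.6962 bits
H(S,T) = -[(13/16)·log₂(13/16) + (3/16)·log₂(3/16)]
  = 0.2434 + 0.4528
  = 0.6962 bits

I(S;T) = H(S) + H(T) - H(S,T)
  = 0.6962 + 0.6962 - 0.6962
  = 0.6962 bits

Distribution 2 (X, Y):
Marginal P(X) (row sums):
  P(X=0) = 1/12 + 0 = 1/12
  P(X=1) = 0 + 5/12 = 5/12
  P(X=2) = 1/2 + 0 = 1/2
Marginal P(Y) (column sums):
  P(Y=0) = 1/12 + 0 + 1/2 = 7/12
  P(Y=1) = 0 + 5/12 + 0 = 5/12

H(X) = -[(1/12)·log₂(1/12) + (5/12)·log₂(5/12) + (1/2)·log₂(1/2)]
  = 0.2987 + 0.5263 + 0.5000
  = 1.3250 bits
H(Y) = -[(7/12)·log₂(7/12) + (5/12)·log₂(5/12)]
  = 0.4536 + 0.5263
  = 0.9799 bits
H(X,Y) = -[(1/12)·log₂(1/12) + (5/12)·log₂(5/12) + (1/2)·log₂(1/2)]
  = 0.2987 + 0.5263 + 0.5000
  = 1.3250 bits

I(X;Y) = H(X) + H(Y) - H(X,Y)
  = 1.3250 + 0.9799 - 1.3250
  = 0.9799 bits

I(X;Y) = 0.9799 bits > I(S;T) = 0.6962 bits, so (X, Y) has the higher mutual information (stronger dependence).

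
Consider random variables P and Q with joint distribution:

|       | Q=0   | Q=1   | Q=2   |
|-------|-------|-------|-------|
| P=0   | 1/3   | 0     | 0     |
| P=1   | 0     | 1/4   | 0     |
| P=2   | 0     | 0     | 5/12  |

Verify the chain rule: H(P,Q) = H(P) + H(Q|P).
Left side:
H(P,Q) = -[(1/3)·log₂(1/3) + (1/4)·log₂(1/4) + (5/12)·log₂(5/12)]
  = 0.5283 + 0.5000 + 0.5263
  = 1.5546 bits

Right side:
Marginal P(P) (row sums):
  P(P=0) = 1/3 + 0 + 0 = 1/3
  P(P=1) = 0 + 1/4 + 0 = 1/4
  P(P=2) = 0 + 0 + 5/12 = 5/12
H(P) = -[(1/3)·log₂(1/3) + (1/4)·log₂(1/4) + (5/12)·log₂(5/12)]
  = 0.5283 + 0.5000 + 0.5263
  = 1.5546 bits
H(Q|P) = -Σ P(P,Q)·log₂ P(Q|P), where P(Q|P) = P(P,Q) / P(P)
  (cells with P(P,Q) = 0 contribute 0)
  (P=0,Q=0): P(Q|P) = (1/3)/(1/3) = 1;  -(1/3)·log₂(1) = 0.0000
  (P=1,Q=1): P(Q|P) = (1/4)/(1/4) = 1;  -(1/4)·log₂(1) = 0.0000
  (P=2,Q=2): P(Q|P) = (5/12)/(5/12) = 1;  -(5/12)·log₂(1) = 0.0000
H(Q|P) = 0.0000 + 0.0000 + 0.0000
  = 0.0000 bits
H(P) + H(Q|P) = 1.5546 + 0.0000 = 1.5546 bits

Both sides equal 1.5546 bits, so the chain rule holds ✓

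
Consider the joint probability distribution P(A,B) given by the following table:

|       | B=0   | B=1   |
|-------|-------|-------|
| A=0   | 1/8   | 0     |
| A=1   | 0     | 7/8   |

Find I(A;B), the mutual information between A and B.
Marginal P(A) (row sums):
  P(A=0) = 1/8 + 0 = 1/8
  P(A=1) = 0 + 7/8 = 7/8
Marginal P(B) (column sums):
  P(B=0) = 1/8 + 0 = 1/8
  P(B=1) = 0 + 7/8 = 7/8

H(A) = -[(1/8)·log₂(1/8) + (7/8)·log₂(7/8)]
  = 0.3750 + 0.1686
  = 0.5436 bits
H(B) = -[(1/8)·log₂(1/8) + (7/8)·log₂(7/8)]
  = 0.3750 + 0.1686
  = 0.5436 bits
H(A,B) = -[(1/8)·log₂(1/8) + (7/8)·log₂(7/8)]
  = 0.3750 + 0.1686
  = 0.5436 bits

I(A;B) = H(A) + H(B) - H(A,B)
  = 0.5436 + 0.5436 - 0.5436
  = 0.5436 bits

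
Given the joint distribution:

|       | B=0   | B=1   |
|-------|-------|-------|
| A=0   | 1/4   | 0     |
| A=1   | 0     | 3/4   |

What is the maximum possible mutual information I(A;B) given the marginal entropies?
The upper bound on mutual information is I(A;B) ≤ min(H(A), H(B)).

Marginal P(A) (row sums):
  P(A=0) = 1/4 + 0 = 1/4
  P(A=1) = 0 + 3/4 = 3/4
Marginal P(B) (column sums):
  P(B=0) = 1/4 + 0 = 1/4
  P(B=1) = 0 + 3/4 = 3/4

H(A) = -[(1/4)·log₂(1/4) + (3/4)·log₂(3/4)]
  = 0.5000 + 0.3113
  = 0.8113 bits
H(B) = -[(1/4)·log₂(1/4) + (3/4)·log₂(3/4)]
  = 0.5000 + 0.3113
  = 0.8113 bits

Maximum possible I(A;B) = min(0.8113, 0.8113) = 0.8113 bits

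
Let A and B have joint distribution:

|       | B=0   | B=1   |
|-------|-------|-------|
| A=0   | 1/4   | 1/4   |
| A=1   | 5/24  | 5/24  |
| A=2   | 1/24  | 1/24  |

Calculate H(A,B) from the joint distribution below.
H(A,B) = -Σ P(A,B) log₂ P(A,B), summed over the non-zero cells:
H(A,B) = -[(1/4)·log₂(1/4) + (1/4)·log₂(1/4) + (5/24)·log₂(5/24) + (5/24)·log₂(5/24) + (1/24)·log₂(1/24) + (1/24)·log₂(1/24)]
  = 0.5000 + 0.5000 + 0.4715 + 0.4715 + 0.1910 + 0.1910
  = 2.3250 bits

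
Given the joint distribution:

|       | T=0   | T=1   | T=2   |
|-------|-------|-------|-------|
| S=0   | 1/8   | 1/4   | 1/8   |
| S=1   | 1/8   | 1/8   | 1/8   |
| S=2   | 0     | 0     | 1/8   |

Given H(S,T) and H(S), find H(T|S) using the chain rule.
From the chain rule: H(S,T) = H(S) + H(T|S)
Therefore: H(T|S) = H(S,T) - H(S)

H(S,T) = -[(1/8)·log₂(1/8) + (1/4)·log₂(1/4) + (1/8)·log₂(1/8) + (1/8)·log₂(1/8) + (1/8)·log₂(1/8) + (1/8)·log₂(1/8) + (1/8)·log₂(1/8)]
  = 0.3750 + 0.5000 + 0.3750 + 0.3750 + 0.3750 + 0.3750 + 0.3750
  = 2.7500 bits
Marginal P(S) (row sums):
  P(S=0) = 1/8 + 1/4 + 1/8 = 1/2
  P(S=1) = 1/8 + 1/8 + 1/8 = 3/8
  P(S=2) = 0 + 0 + 1/8 = 1/8
H(S) = -[(1/2)·log₂(1/2) + (3/8)·log₂(3/8) + (1/8)·log₂(1/8)]
  = 0.5000 + 0.5306 + 0.3750
  = 1.4056 bits

H(T|S) = 2.7500 - 1.4056 = 1.3444 bits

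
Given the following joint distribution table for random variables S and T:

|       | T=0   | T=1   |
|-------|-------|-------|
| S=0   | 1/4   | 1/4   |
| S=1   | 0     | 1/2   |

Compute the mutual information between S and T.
Marginal P(S) (row sums):
  P(S=0) = 1/4 + 1/4 = 1/2
  P(S=1) = 0 + 1/2 = 1/2
Marginal P(T) (column sums):
  P(T=0) = 1/4 + 0 = 1/4
  P(T=1) = 1/4 + 1/2 = 3/4

H(S) = -[(1/2)·log₂(1/2) + (1/2)·log₂(1/2)]
  = 0.5000 + 0.5000
  = 1.0000 bits
H(T) = -[(1/4)·log₂(1/4) + (3/4)·log₂(3/4)]
  = 0.5000 + 0.3113
  = 0.8113 bits
H(S,T) = -[(1/4)·log₂(1/4) + (1/4)·log₂(1/4) + (1/2)·log₂(1/2)]
  = 0.5000 + 0.5000 + 0.5000
  = 1.5000 bits

I(S;T) = H(S) + H(T) - H(S,T)
  = 1.0000 + 0.8113 - 1.5000
  = 0.3113 bits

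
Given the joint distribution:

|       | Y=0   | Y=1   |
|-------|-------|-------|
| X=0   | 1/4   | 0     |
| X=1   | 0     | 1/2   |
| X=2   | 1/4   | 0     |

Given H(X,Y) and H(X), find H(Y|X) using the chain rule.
From the chain rule: H(X,Y) = H(X) + H(Y|X)
Therefore: H(Y|X) = H(X,Y) - H(X)

H(X,Y) = -[(1/4)·log₂(1/4) + (1/2)·log₂(1/2) + (1/4)·log₂(1/4)]
  = 0.5000 + 0.5000 + 0.5000
  = 1.5000 bits
Marginal P(X) (row sums):
  P(X=0) = 1/4 + 0 = 1/4
  P(X=1) = 0 + 1/2 = 1/2
  P(X=2) = 1/4 + 0 = 1/4
H(X) = -[(1/4)·log₂(1/4) + (1/2)·log₂(1/2) + (1/4)·log₂(1/4)]
  = 0.5000 + 0.5000 + 0.5000
  = 1.5000 bits

H(Y|X) = 1.5000 - 1.5000 = 0.0000 bits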